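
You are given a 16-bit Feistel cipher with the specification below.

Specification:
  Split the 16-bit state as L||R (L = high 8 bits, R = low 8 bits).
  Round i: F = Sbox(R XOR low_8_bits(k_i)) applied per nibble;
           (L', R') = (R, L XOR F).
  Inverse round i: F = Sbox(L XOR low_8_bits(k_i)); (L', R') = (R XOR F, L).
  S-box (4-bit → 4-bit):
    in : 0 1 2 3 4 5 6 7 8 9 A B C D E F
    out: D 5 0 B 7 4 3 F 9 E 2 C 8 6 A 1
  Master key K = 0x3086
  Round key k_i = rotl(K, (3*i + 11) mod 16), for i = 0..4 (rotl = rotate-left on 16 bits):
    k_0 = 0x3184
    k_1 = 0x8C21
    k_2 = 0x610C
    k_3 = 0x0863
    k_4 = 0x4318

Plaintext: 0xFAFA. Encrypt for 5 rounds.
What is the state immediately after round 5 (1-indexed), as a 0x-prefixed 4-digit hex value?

0x0641

s_0 = plaintext = 0xFAFA
s_1 = Round(s_0, k_0) = 0xFA00
s_2 = Round(s_1, k_1) = 0x00FF
s_3 = Round(s_2, k_2) = 0xFF1B
s_4 = Round(s_3, k_3) = 0x1B06
s_5 = Round(s_4, k_4) = 0x0641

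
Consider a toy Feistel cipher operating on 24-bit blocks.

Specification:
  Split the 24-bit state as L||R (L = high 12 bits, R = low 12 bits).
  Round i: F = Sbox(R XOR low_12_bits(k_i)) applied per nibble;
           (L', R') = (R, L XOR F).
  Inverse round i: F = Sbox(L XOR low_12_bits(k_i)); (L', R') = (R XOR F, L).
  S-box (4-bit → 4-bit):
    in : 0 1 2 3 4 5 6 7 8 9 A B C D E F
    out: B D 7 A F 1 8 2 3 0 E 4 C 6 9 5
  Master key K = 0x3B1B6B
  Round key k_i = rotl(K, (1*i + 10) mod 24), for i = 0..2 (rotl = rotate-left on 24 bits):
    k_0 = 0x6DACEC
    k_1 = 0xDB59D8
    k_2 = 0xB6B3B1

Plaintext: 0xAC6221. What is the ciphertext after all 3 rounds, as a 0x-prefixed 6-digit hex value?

0xC4265A

s_0 = plaintext = 0xAC6221
s_1 = Round(s_0, k_0) = 0x221300
s_2 = Round(s_1, k_1) = 0x300C42
s_3 = Round(s_2, k_2) = 0xC4265A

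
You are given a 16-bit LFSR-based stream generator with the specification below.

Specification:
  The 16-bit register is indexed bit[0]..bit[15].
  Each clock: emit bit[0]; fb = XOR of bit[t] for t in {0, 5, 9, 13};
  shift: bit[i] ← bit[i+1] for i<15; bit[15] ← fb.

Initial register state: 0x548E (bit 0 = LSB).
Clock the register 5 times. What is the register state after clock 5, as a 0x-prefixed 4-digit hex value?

reg_0 = 0x548E
clock 1: out=0, reg = 0x2A47
clock 2: out=1, reg = 0x9523
clock 3: out=1, reg = 0x4A91
clock 4: out=1, reg = 0x2548
clock 5: out=0, reg = 0x92A4

0x92A4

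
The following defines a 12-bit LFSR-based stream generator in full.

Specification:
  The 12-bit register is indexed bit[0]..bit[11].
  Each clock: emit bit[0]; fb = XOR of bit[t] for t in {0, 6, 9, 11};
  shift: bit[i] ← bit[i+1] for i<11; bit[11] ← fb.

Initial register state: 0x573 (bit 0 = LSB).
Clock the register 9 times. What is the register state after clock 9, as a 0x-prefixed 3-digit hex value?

0xBE2

reg_0 = 0x573
clock 1: out=1, reg = 0x2B9
clock 2: out=1, reg = 0x15C
clock 3: out=0, reg = 0x8AE
clock 4: out=0, reg = 0xC57
clock 5: out=1, reg = 0xE2B
clock 6: out=1, reg = 0xF15
clock 7: out=1, reg = 0xF8A
clock 8: out=0, reg = 0x7C5
clock 9: out=1, reg = 0xBE2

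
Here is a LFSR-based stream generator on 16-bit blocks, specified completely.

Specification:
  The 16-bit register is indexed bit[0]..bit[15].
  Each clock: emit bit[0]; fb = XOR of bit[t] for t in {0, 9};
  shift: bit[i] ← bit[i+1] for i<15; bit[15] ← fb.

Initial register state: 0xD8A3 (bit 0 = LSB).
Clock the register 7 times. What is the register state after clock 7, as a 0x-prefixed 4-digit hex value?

reg_0 = 0xD8A3
clock 1: out=1, reg = 0xEC51
clock 2: out=1, reg = 0xF628
clock 3: out=0, reg = 0xFB14
clock 4: out=0, reg = 0xFD8A
clock 5: out=0, reg = 0x7EC5
clock 6: out=1, reg = 0x3F62
clock 7: out=0, reg = 0x9FB1

0x9FB1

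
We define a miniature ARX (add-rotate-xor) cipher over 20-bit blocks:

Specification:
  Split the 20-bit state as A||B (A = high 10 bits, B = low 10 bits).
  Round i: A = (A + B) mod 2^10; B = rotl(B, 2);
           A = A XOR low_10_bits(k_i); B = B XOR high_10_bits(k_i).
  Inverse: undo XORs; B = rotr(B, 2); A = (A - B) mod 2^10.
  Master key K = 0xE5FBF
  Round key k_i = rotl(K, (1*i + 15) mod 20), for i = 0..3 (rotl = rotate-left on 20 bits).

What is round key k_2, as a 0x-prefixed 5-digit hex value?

K = 0xE5FBF
k_0 = rotl(K, (1*0+15) mod 20) = rotl(K, 15) = 0xFF2FD
k_1 = rotl(K, (1*1+15) mod 20) = rotl(K, 16) = 0xFE5FB
k_2 = rotl(K, (1*2+15) mod 20) = rotl(K, 17) = 0xFCBF7

0xFCBF7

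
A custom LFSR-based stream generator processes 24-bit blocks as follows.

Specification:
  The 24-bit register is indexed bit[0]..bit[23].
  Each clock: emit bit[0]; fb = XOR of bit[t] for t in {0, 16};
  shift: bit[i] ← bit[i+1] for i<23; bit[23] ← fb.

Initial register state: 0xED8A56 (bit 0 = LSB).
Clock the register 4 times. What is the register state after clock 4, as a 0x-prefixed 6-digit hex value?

reg_0 = 0xED8A56
clock 1: out=0, reg = 0xF6C52B
clock 2: out=1, reg = 0xFB6295
clock 3: out=1, reg = 0x7DB14A
clock 4: out=0, reg = 0xBED8A5

0xBED8A5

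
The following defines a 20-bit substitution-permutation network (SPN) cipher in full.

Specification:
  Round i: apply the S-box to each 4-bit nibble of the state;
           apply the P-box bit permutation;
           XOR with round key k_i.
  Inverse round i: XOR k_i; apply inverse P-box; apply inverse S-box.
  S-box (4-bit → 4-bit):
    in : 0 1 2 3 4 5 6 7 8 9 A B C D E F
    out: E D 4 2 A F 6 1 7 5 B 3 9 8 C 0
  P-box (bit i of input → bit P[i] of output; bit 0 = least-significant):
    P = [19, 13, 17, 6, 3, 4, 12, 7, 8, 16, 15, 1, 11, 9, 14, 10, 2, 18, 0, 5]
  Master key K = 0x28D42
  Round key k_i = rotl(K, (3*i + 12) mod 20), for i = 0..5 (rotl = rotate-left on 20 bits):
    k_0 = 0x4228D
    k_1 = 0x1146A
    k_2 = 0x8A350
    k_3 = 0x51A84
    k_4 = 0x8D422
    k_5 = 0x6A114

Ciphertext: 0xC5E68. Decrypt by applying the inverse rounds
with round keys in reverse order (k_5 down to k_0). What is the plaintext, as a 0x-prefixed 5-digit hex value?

s_0 = ciphertext = 0xC5E68
s_1 = InvRound(s_0, k_5) = 0xC5985
s_2 = InvRound(s_1, k_4) = 0x5C1DF
s_3 = InvRound(s_2, k_3) = 0x2818D
s_4 = InvRound(s_3, k_2) = 0x93FA5
s_5 = InvRound(s_4, k_1) = 0x9BCCA
s_6 = InvRound(s_5, k_0) = 0x8A02C

0x8A02C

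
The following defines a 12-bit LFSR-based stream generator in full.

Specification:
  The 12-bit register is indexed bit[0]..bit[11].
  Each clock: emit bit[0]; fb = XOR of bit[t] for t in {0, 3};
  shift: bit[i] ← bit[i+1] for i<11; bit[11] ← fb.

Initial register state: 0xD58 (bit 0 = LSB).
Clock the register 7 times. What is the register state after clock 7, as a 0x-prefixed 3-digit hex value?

0xE7A

reg_0 = 0xD58
clock 1: out=0, reg = 0xEAC
clock 2: out=0, reg = 0xF56
clock 3: out=0, reg = 0x7AB
clock 4: out=1, reg = 0x3D5
clock 5: out=1, reg = 0x9EA
clock 6: out=0, reg = 0xCF5
clock 7: out=1, reg = 0xE7A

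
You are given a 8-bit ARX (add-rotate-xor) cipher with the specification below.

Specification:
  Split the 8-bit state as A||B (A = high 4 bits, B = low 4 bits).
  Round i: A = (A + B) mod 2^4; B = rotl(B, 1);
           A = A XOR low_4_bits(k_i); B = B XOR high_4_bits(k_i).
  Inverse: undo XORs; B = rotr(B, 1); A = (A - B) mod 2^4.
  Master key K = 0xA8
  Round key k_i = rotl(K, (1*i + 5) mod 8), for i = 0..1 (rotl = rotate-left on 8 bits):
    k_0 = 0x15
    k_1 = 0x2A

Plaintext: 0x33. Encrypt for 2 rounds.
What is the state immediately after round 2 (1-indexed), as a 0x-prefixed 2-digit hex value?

s_0 = plaintext = 0x33
s_1 = Round(s_0, k_0) = 0x37
s_2 = Round(s_1, k_1) = 0x0C

0x0C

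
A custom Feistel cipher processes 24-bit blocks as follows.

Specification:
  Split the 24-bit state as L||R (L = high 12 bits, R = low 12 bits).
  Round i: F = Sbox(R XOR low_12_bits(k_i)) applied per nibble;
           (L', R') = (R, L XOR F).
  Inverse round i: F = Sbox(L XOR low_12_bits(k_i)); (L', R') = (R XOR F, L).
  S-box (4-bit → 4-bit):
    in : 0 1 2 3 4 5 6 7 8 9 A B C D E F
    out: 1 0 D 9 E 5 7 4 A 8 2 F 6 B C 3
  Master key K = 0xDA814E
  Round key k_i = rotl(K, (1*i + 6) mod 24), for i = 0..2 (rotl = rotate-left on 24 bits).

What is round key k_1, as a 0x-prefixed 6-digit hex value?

0x40A76D

K = 0xDA814E
k_0 = rotl(K, (1*0+6) mod 24) = rotl(K, 6) = 0xA053B6
k_1 = rotl(K, (1*1+6) mod 24) = rotl(K, 7) = 0x40A76D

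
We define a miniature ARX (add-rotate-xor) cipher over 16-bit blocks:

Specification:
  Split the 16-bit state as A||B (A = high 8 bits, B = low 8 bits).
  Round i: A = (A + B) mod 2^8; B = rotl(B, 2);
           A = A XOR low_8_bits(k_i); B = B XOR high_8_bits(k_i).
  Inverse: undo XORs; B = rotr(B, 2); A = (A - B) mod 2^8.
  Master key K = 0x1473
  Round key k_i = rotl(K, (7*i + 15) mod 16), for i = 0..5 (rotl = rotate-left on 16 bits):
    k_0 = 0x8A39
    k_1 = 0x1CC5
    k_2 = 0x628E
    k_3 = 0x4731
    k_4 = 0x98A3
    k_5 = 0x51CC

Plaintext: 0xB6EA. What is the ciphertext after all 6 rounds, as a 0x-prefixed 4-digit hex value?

s_0 = plaintext = 0xB6EA
s_1 = Round(s_0, k_0) = 0x9921
s_2 = Round(s_1, k_1) = 0x7F98
s_3 = Round(s_2, k_2) = 0x9900
s_4 = Round(s_3, k_3) = 0xA847
s_5 = Round(s_4, k_4) = 0x4C85
s_6 = Round(s_5, k_5) = 0x1D47

0x1D47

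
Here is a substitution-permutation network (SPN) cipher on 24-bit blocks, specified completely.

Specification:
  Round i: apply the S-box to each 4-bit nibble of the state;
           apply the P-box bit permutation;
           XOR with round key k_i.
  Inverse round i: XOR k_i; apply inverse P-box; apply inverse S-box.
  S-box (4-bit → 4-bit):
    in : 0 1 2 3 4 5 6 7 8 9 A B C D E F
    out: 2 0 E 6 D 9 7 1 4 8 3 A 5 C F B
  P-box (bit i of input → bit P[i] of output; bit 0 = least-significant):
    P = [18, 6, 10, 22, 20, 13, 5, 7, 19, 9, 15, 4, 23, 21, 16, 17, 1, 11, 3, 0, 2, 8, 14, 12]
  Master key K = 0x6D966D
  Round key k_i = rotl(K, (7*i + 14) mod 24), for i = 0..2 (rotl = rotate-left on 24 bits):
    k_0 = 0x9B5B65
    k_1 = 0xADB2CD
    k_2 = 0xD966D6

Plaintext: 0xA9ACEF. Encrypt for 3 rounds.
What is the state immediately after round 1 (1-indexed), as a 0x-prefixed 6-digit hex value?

0x67FA80

s_0 = plaintext = 0xA9ACEF
s_1 = Round(s_0, k_0) = 0x67FA80
s_2 = Round(s_1, k_1) = 0x07F1AB
s_3 = Round(s_2, k_2) = 0x2B4794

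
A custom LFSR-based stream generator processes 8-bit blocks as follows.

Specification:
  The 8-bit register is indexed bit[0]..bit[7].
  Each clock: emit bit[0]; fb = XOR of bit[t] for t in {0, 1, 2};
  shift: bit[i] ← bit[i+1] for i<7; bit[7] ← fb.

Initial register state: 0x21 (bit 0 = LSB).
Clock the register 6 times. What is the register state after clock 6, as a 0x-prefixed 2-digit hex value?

0xE4

reg_0 = 0x21
clock 1: out=1, reg = 0x90
clock 2: out=0, reg = 0x48
clock 3: out=0, reg = 0x24
clock 4: out=0, reg = 0x92
clock 5: out=0, reg = 0xC9
clock 6: out=1, reg = 0xE4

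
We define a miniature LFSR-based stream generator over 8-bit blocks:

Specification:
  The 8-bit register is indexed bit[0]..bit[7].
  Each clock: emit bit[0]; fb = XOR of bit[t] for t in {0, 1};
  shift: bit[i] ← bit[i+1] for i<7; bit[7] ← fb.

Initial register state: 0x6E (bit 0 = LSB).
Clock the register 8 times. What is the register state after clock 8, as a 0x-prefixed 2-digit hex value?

0xD9

reg_0 = 0x6E
clock 1: out=0, reg = 0xB7
clock 2: out=1, reg = 0x5B
clock 3: out=1, reg = 0x2D
clock 4: out=1, reg = 0x96
clock 5: out=0, reg = 0xCB
clock 6: out=1, reg = 0x65
clock 7: out=1, reg = 0xB2
clock 8: out=0, reg = 0xD9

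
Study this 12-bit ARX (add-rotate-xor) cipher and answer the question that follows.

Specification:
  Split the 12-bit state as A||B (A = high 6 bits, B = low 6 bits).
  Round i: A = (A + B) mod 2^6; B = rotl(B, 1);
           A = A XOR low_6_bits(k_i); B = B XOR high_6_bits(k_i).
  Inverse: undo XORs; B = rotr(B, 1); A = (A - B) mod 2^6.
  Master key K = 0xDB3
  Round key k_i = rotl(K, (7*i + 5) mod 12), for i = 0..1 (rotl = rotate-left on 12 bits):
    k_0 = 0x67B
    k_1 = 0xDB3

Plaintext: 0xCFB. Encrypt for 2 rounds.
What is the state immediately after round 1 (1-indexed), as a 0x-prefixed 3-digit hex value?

0x56E

s_0 = plaintext = 0xCFB
s_1 = Round(s_0, k_0) = 0x56E
s_2 = Round(s_1, k_1) = 0xC2B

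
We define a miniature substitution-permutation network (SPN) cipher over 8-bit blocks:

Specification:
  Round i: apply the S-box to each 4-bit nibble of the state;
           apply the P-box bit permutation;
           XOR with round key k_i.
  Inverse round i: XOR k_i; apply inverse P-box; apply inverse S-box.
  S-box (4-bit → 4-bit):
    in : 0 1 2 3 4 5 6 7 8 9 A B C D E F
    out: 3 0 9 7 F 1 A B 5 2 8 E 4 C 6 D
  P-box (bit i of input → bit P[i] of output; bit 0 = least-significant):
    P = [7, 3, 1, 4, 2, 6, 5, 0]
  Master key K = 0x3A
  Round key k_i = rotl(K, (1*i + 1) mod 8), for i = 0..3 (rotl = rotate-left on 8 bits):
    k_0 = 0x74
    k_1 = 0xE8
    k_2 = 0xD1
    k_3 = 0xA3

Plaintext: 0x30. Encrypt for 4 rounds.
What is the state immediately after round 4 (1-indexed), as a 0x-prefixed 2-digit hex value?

0x19

s_0 = plaintext = 0x30
s_1 = Round(s_0, k_0) = 0x98
s_2 = Round(s_1, k_1) = 0x2A
s_3 = Round(s_2, k_2) = 0xC4
s_4 = Round(s_3, k_3) = 0x19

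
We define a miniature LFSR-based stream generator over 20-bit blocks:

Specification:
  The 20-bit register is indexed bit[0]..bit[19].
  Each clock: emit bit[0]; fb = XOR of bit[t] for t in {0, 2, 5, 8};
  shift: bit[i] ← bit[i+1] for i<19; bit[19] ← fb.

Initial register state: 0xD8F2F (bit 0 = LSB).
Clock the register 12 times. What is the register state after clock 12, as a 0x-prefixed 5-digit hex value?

0xD12D8

reg_0 = 0xD8F2F
clock 1: out=1, reg = 0x6C797
clock 2: out=1, reg = 0xB63CB
clock 3: out=1, reg = 0x5B1E5
clock 4: out=1, reg = 0x2D8F2
clock 5: out=0, reg = 0x96C79
clock 6: out=1, reg = 0x4B63C
clock 7: out=0, reg = 0x25B1E
clock 8: out=0, reg = 0x12D8F
clock 9: out=1, reg = 0x896C7
clock 10: out=1, reg = 0x44B63
clock 11: out=1, reg = 0xA25B1
clock 12: out=1, reg = 0xD12D8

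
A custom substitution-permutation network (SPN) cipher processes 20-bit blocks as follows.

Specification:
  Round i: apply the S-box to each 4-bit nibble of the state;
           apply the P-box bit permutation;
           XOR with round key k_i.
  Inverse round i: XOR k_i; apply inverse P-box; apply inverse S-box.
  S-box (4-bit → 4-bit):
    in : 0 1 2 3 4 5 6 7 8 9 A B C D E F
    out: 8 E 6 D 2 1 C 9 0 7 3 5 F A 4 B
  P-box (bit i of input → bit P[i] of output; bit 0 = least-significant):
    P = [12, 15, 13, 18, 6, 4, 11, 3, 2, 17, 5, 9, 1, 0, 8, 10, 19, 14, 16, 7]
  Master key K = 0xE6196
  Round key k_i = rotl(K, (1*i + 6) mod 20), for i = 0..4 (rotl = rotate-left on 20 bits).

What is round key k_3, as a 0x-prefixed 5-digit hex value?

K = 0xE6196
k_0 = rotl(K, (1*0+6) mod 20) = rotl(K, 6) = 0x865B9
k_1 = rotl(K, (1*1+6) mod 20) = rotl(K, 7) = 0x0CB73
k_2 = rotl(K, (1*2+6) mod 20) = rotl(K, 8) = 0x196E6
k_3 = rotl(K, (1*3+6) mod 20) = rotl(K, 9) = 0x32DCC

0x32DCC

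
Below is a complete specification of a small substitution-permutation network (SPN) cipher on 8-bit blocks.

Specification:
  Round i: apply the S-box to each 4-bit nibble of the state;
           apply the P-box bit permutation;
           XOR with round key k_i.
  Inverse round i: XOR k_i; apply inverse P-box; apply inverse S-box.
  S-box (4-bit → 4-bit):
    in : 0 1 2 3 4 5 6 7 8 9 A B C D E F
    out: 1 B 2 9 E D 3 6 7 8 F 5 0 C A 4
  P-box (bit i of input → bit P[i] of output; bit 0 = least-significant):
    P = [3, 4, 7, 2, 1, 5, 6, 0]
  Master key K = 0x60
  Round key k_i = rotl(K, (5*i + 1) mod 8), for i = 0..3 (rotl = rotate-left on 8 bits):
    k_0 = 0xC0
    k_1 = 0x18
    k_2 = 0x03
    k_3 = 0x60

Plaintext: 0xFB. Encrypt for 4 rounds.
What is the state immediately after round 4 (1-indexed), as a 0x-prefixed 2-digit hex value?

s_0 = plaintext = 0xFB
s_1 = Round(s_0, k_0) = 0x08
s_2 = Round(s_1, k_1) = 0x82
s_3 = Round(s_2, k_2) = 0x71
s_4 = Round(s_3, k_3) = 0x1C

0x1C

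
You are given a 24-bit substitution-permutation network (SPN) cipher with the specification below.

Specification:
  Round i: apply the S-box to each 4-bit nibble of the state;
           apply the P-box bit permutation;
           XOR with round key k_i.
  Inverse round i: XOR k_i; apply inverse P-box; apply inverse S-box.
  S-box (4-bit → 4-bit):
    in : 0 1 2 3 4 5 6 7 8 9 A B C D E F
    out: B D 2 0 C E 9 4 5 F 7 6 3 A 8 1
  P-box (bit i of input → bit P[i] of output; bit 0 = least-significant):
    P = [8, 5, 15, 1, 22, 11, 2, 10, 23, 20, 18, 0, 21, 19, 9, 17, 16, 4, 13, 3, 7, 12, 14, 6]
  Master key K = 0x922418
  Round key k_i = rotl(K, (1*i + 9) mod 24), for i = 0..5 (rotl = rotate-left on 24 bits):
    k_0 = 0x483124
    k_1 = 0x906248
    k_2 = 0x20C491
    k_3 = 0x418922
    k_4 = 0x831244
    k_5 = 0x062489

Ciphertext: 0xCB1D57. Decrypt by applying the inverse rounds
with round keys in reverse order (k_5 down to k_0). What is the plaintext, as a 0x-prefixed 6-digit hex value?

s_0 = ciphertext = 0xCB1D57
s_1 = InvRound(s_0, k_5) = 0x0928A6
s_2 = InvRound(s_1, k_4) = 0x075F2D
s_3 = InvRound(s_2, k_3) = 0xBE4414
s_4 = InvRound(s_3, k_2) = 0xF3D977
s_5 = InvRound(s_4, k_1) = 0x291EA9
s_6 = InvRound(s_5, k_0) = 0xF18E9F

0xF18E9F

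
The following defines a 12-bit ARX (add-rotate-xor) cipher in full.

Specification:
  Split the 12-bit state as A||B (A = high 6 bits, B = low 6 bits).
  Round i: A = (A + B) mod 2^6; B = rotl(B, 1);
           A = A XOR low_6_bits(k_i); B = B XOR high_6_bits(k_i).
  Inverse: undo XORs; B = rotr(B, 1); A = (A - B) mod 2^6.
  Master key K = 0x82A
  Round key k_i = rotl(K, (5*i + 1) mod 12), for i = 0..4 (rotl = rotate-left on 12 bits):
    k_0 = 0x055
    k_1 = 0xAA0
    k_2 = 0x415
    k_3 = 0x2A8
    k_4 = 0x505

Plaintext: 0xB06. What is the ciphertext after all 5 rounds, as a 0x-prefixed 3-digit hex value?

s_0 = plaintext = 0xB06
s_1 = Round(s_0, k_0) = 0x9CD
s_2 = Round(s_1, k_1) = 0x530
s_3 = Round(s_2, k_2) = 0x471
s_4 = Round(s_3, k_3) = 0xAA9
s_5 = Round(s_4, k_4) = 0x587

0x587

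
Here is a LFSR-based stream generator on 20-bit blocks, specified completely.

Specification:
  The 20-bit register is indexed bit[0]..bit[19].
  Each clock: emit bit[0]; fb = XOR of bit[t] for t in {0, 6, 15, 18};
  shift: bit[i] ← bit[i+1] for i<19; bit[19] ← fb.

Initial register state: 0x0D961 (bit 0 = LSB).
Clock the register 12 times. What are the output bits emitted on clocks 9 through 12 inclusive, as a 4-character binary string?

1001

reg_0 = 0x0D961
clock 1: out=1, reg = 0x86CB0
clock 2: out=0, reg = 0x43658
clock 3: out=0, reg = 0x21B2C
clock 4: out=0, reg = 0x10D96
clock 5: out=0, reg = 0x086CB
clock 6: out=1, reg = 0x84365
clock 7: out=1, reg = 0x421B2
clock 8: out=0, reg = 0xA10D9
clock 9: out=1, reg = 0x5086C
clock 10: out=0, reg = 0x28436
clock 11: out=0, reg = 0x9421B
clock 12: out=1, reg = 0xCA10D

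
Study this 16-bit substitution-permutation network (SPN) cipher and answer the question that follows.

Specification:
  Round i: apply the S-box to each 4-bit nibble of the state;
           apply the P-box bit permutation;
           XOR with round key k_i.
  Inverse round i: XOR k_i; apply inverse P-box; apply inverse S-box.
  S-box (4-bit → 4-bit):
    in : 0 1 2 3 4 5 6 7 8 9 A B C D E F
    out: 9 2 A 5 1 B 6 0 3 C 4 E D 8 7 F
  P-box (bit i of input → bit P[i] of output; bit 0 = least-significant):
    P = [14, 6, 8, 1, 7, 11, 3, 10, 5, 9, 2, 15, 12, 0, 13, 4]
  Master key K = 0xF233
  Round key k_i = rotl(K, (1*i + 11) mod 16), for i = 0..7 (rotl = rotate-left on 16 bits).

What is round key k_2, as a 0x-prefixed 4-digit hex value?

0x7E46

K = 0xF233
k_0 = rotl(K, (1*0+11) mod 16) = rotl(K, 11) = 0x9F91
k_1 = rotl(K, (1*1+11) mod 16) = rotl(K, 12) = 0x3F23
k_2 = rotl(K, (1*2+11) mod 16) = rotl(K, 13) = 0x7E46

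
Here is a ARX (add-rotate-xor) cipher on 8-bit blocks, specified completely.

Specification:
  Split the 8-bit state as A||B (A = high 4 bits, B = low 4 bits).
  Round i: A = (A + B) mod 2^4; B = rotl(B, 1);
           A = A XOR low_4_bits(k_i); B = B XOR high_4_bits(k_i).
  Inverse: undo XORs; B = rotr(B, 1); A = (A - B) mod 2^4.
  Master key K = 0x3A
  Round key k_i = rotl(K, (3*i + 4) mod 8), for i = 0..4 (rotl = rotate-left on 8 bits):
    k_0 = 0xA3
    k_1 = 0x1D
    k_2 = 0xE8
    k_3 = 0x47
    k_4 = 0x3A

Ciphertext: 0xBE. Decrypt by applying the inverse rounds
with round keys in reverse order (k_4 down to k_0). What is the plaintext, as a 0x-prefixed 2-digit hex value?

0xC6

s_0 = ciphertext = 0xBE
s_1 = InvRound(s_0, k_4) = 0x3E
s_2 = InvRound(s_1, k_3) = 0xF5
s_3 = InvRound(s_2, k_2) = 0xAD
s_4 = InvRound(s_3, k_1) = 0x16
s_5 = InvRound(s_4, k_0) = 0xC6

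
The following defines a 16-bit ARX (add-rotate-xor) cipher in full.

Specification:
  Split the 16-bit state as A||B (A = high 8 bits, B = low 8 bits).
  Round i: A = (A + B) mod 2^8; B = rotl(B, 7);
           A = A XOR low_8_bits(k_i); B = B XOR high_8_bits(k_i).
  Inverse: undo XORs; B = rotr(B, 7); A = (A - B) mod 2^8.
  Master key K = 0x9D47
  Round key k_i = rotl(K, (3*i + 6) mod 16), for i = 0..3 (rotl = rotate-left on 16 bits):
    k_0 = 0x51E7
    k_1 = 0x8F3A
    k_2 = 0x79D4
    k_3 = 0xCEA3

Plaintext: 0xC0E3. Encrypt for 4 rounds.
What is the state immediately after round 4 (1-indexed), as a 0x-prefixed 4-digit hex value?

s_0 = plaintext = 0xC0E3
s_1 = Round(s_0, k_0) = 0x44A0
s_2 = Round(s_1, k_1) = 0xDEDF
s_3 = Round(s_2, k_2) = 0x6996
s_4 = Round(s_3, k_3) = 0x5C85

0x5C85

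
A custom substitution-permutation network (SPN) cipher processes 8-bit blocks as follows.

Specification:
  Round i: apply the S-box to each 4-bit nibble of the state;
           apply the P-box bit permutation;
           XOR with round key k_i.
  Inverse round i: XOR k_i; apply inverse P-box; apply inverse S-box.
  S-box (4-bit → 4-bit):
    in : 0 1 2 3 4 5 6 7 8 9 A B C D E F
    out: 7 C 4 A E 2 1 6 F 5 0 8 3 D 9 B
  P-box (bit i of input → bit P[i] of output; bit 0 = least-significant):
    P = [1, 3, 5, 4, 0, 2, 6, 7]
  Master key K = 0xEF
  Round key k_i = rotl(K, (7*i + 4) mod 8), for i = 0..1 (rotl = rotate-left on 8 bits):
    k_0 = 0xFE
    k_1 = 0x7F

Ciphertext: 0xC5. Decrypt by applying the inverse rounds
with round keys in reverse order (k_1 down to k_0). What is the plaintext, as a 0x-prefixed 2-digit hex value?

s_0 = ciphertext = 0xC5
s_1 = InvRound(s_0, k_1) = 0xB8
s_2 = InvRound(s_1, k_0) = 0x76

0x76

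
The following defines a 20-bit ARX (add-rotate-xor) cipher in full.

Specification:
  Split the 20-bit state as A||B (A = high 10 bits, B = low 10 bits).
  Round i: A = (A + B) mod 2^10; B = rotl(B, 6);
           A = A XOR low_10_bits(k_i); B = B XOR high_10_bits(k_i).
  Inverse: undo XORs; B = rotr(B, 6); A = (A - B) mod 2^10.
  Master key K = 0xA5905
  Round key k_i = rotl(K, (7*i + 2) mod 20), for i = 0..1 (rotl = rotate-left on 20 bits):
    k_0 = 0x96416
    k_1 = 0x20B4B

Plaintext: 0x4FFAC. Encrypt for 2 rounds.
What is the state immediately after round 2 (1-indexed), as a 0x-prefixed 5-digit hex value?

s_0 = plaintext = 0x4FFAC
s_1 = Round(s_0, k_0) = 0x3F563
s_2 = Round(s_1, k_1) = 0x4AC54

0x4AC54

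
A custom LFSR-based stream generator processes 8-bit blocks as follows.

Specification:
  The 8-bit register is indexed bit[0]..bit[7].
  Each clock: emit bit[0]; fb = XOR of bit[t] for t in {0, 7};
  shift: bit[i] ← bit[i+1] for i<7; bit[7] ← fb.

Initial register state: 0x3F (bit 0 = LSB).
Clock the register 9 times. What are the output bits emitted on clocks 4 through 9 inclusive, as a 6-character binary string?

111001

reg_0 = 0x3F
clock 1: out=1, reg = 0x9F
clock 2: out=1, reg = 0x4F
clock 3: out=1, reg = 0xA7
clock 4: out=1, reg = 0x53
clock 5: out=1, reg = 0xA9
clock 6: out=1, reg = 0x54
clock 7: out=0, reg = 0x2A
clock 8: out=0, reg = 0x15
clock 9: out=1, reg = 0x8A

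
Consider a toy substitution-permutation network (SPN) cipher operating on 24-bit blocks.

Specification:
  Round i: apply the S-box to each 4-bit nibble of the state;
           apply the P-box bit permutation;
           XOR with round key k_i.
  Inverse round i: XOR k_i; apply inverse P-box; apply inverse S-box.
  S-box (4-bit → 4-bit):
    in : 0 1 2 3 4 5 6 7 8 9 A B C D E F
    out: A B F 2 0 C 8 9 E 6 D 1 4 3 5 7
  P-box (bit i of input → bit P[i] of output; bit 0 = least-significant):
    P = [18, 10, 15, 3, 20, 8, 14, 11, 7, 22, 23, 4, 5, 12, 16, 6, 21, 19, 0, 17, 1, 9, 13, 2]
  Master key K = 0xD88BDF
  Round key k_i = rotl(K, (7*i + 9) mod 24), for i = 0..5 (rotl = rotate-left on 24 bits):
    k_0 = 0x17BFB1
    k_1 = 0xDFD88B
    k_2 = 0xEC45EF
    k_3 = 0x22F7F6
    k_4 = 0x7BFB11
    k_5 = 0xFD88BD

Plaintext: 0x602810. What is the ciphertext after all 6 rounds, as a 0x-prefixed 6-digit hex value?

0xA887B1

s_0 = plaintext = 0x602810
s_1 = Round(s_0, k_0) = 0xCCA2CD
s_2 = Round(s_1, k_1) = 0x1ABC7A
s_3 = Round(s_2, k_2) = 0x5ACFC0
s_4 = Round(s_3, k_3) = 0xC1937B
s_5 = Round(s_4, k_4) = 0x04C311
s_6 = Round(s_5, k_5) = 0xA887B1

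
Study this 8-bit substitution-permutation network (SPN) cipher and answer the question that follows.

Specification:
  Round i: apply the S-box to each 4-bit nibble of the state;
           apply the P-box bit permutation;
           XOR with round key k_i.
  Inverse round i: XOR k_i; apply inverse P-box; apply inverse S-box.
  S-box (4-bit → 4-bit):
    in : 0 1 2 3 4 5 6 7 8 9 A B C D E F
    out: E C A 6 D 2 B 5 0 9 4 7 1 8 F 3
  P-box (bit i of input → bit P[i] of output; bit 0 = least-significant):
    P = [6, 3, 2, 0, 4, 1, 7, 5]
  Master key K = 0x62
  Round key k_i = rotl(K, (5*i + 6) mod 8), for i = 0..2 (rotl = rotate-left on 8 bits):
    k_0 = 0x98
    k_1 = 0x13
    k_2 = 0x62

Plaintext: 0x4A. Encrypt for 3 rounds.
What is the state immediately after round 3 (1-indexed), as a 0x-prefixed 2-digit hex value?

s_0 = plaintext = 0x4A
s_1 = Round(s_0, k_0) = 0x2C
s_2 = Round(s_1, k_1) = 0x71
s_3 = Round(s_2, k_2) = 0xF7

0xF7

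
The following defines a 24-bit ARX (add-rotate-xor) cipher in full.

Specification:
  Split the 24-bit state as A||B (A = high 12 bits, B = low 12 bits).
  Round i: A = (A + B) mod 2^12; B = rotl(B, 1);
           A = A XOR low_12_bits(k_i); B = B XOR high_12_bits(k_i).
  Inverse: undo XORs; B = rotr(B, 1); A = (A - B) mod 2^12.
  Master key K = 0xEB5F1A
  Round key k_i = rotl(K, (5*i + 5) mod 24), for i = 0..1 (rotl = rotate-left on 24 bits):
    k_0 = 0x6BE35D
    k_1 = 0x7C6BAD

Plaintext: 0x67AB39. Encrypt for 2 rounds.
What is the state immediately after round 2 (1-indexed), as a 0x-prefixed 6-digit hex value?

s_0 = plaintext = 0x67AB39
s_1 = Round(s_0, k_0) = 0x2EE0CD
s_2 = Round(s_1, k_1) = 0x81665C

0x81665C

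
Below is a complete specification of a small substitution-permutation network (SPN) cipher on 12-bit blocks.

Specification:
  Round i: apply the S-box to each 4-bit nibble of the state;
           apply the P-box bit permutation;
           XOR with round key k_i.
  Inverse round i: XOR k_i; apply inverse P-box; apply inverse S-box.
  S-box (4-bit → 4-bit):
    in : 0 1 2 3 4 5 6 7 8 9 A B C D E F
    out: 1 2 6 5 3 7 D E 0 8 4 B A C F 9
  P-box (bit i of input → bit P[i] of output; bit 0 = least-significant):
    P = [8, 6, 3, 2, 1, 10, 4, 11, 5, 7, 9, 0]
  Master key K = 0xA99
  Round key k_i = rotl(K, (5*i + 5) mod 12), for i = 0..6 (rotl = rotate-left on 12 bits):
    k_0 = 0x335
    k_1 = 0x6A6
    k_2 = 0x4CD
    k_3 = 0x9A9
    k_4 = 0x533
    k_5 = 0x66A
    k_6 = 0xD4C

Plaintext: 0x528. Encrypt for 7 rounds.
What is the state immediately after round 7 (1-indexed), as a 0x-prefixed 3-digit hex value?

s_0 = plaintext = 0x528
s_1 = Round(s_0, k_0) = 0x585
s_2 = Round(s_1, k_1) = 0x54E
s_3 = Round(s_2, k_2) = 0x323
s_4 = Round(s_3, k_3) = 0xE91
s_5 = Round(s_4, k_4) = 0xFD2
s_6 = Round(s_5, k_5) = 0xE13
s_7 = Round(s_6, k_6) = 0xAE5

0xAE5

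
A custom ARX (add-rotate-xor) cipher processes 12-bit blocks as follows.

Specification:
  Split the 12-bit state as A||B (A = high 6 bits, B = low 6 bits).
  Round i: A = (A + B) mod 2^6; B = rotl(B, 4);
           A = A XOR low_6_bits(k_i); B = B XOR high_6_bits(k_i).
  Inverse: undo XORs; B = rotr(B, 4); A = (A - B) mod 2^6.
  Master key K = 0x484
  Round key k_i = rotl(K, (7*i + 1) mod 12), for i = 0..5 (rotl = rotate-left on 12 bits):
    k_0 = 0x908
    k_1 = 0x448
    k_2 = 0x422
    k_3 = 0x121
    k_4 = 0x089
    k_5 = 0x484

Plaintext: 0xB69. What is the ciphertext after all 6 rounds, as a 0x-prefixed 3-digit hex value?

s_0 = plaintext = 0xB69
s_1 = Round(s_0, k_0) = 0x7BE
s_2 = Round(s_1, k_1) = 0x53E
s_3 = Round(s_2, k_2) = 0xC3F
s_4 = Round(s_3, k_3) = 0x3BB
s_5 = Round(s_4, k_4) = 0x03C
s_6 = Round(s_5, k_5) = 0xE1D

0xE1D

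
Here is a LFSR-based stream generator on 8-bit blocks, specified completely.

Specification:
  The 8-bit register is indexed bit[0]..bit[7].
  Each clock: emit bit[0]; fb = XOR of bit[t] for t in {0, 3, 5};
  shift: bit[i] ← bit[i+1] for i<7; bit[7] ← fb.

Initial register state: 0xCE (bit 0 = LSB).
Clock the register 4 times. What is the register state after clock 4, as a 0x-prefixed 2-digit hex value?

0x9C

reg_0 = 0xCE
clock 1: out=0, reg = 0xE7
clock 2: out=1, reg = 0x73
clock 3: out=1, reg = 0x39
clock 4: out=1, reg = 0x9C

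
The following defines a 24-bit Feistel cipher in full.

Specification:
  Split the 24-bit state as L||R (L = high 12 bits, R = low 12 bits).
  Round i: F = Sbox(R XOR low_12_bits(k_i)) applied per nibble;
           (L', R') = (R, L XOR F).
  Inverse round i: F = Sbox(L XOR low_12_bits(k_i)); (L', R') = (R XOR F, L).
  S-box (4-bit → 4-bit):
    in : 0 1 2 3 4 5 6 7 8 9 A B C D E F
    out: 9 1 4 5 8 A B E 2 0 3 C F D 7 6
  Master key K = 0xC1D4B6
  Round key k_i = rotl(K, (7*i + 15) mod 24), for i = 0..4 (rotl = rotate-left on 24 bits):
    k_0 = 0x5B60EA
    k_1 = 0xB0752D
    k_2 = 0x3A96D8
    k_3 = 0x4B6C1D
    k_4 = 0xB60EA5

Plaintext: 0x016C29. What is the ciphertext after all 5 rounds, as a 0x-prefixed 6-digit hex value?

0xA64789

s_0 = plaintext = 0x016C29
s_1 = Round(s_0, k_0) = 0xC29FE3
s_2 = Round(s_1, k_1) = 0xFE3FDE
s_3 = Round(s_2, k_2) = 0xFDEF78
s_4 = Round(s_3, k_3) = 0xF78A64
s_5 = Round(s_4, k_4) = 0xA64789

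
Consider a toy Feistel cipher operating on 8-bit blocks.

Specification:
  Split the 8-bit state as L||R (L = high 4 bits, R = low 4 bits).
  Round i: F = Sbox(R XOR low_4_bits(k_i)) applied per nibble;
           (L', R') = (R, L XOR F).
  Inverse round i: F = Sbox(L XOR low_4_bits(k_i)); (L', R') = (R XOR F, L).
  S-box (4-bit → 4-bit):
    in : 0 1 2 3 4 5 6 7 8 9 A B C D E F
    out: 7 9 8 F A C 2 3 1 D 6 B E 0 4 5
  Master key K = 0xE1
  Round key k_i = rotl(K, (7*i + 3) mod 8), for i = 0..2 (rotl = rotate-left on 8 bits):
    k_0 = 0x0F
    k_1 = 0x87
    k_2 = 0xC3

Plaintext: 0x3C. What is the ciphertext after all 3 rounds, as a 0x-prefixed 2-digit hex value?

0x76

s_0 = plaintext = 0x3C
s_1 = Round(s_0, k_0) = 0xCC
s_2 = Round(s_1, k_1) = 0xC7
s_3 = Round(s_2, k_2) = 0x76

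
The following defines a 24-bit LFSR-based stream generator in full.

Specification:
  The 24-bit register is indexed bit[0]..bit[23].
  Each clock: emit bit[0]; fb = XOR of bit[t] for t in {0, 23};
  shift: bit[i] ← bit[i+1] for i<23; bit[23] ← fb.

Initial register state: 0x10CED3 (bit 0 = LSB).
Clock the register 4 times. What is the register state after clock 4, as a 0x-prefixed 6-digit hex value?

reg_0 = 0x10CED3
clock 1: out=1, reg = 0x886769
clock 2: out=1, reg = 0x4433B4
clock 3: out=0, reg = 0x2219DA
clock 4: out=0, reg = 0x110CED

0x110CED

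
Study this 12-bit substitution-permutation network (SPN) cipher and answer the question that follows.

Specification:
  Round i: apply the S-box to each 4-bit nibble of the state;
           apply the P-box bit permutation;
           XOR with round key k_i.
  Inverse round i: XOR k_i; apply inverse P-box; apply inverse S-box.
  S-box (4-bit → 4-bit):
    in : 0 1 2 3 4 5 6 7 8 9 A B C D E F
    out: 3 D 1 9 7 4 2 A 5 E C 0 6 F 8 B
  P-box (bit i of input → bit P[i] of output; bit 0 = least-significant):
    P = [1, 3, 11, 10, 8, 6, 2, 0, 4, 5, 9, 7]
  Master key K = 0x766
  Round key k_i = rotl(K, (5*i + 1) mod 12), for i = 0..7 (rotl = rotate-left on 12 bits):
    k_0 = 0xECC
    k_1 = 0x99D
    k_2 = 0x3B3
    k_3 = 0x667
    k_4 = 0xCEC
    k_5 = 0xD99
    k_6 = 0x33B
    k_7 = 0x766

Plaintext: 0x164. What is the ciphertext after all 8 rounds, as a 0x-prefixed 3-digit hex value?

0x6BA

s_0 = plaintext = 0x164
s_1 = Round(s_0, k_0) = 0x416
s_2 = Round(s_1, k_1) = 0xAA0
s_3 = Round(s_2, k_2) = 0x13C
s_4 = Round(s_3, k_3) = 0xDFE
s_5 = Round(s_4, k_4) = 0xB1D
s_6 = Round(s_5, k_5) = 0x096
s_7 = Round(s_6, k_6) = 0x346
s_8 = Round(s_7, k_7) = 0x6BA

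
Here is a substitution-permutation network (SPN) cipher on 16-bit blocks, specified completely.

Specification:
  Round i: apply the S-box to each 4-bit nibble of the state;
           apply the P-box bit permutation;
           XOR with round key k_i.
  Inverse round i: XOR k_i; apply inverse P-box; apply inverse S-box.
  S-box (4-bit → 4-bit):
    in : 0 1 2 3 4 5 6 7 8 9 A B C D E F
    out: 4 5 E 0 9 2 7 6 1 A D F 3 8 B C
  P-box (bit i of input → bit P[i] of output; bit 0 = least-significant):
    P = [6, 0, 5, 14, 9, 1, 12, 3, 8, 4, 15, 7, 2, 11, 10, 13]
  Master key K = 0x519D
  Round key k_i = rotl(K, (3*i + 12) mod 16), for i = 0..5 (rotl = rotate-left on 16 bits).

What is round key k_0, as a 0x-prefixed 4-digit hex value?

0xD519

K = 0x519D
k_0 = rotl(K, (3*0+12) mod 16) = rotl(K, 12) = 0xD519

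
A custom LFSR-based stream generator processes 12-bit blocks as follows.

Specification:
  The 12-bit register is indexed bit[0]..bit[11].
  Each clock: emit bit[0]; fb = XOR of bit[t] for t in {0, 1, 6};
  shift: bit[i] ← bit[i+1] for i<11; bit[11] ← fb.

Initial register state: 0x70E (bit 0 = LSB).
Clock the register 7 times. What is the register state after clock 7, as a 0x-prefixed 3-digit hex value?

reg_0 = 0x70E
clock 1: out=0, reg = 0xB87
clock 2: out=1, reg = 0x5C3
clock 3: out=1, reg = 0xAE1
clock 4: out=1, reg = 0x570
clock 5: out=0, reg = 0xAB8
clock 6: out=0, reg = 0x55C
clock 7: out=0, reg = 0xAAE

0xAAE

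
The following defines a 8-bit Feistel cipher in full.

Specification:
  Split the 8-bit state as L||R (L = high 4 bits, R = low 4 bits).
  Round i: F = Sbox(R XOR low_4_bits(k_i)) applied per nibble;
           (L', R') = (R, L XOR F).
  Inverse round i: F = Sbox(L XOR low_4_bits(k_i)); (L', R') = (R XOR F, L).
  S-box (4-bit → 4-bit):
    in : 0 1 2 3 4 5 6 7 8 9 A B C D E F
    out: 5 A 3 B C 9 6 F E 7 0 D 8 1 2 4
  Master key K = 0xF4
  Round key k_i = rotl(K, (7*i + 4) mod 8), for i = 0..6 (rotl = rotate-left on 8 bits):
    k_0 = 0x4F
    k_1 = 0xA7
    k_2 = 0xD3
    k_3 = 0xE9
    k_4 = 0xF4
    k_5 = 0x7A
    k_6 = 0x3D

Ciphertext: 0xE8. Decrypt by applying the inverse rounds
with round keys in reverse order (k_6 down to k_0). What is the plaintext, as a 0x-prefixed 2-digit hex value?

s_0 = ciphertext = 0xE8
s_1 = InvRound(s_0, k_6) = 0x3E
s_2 = InvRound(s_1, k_5) = 0x93
s_3 = InvRound(s_2, k_4) = 0x29
s_4 = InvRound(s_3, k_3) = 0x42
s_5 = InvRound(s_4, k_2) = 0xD4
s_6 = InvRound(s_5, k_1) = 0x4D
s_7 = InvRound(s_6, k_0) = 0x04

0x04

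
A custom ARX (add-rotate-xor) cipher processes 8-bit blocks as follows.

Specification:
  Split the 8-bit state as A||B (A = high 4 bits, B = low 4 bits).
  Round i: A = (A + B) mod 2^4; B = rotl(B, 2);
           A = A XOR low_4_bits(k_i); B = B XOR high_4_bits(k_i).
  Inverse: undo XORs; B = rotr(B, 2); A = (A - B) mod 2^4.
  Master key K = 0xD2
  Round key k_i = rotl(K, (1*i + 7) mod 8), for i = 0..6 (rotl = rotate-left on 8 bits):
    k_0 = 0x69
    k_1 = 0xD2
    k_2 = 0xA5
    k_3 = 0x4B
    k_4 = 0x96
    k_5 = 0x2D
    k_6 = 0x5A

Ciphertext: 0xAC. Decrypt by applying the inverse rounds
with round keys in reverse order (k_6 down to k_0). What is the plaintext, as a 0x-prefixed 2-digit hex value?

s_0 = ciphertext = 0xAC
s_1 = InvRound(s_0, k_6) = 0xA6
s_2 = InvRound(s_1, k_5) = 0x61
s_3 = InvRound(s_2, k_4) = 0xE2
s_4 = InvRound(s_3, k_3) = 0xC9
s_5 = InvRound(s_4, k_2) = 0xDC
s_6 = InvRound(s_5, k_1) = 0xB4
s_7 = InvRound(s_6, k_0) = 0xA8

0xA8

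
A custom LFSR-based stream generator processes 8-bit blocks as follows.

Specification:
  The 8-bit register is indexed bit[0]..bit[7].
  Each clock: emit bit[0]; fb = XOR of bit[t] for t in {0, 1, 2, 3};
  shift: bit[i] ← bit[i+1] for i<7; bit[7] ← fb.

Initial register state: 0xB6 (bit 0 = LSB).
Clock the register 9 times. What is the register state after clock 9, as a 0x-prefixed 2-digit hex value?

0x4B

reg_0 = 0xB6
clock 1: out=0, reg = 0x5B
clock 2: out=1, reg = 0xAD
clock 3: out=1, reg = 0xD6
clock 4: out=0, reg = 0x6B
clock 5: out=1, reg = 0xB5
clock 6: out=1, reg = 0x5A
clock 7: out=0, reg = 0x2D
clock 8: out=1, reg = 0x96
clock 9: out=0, reg = 0x4B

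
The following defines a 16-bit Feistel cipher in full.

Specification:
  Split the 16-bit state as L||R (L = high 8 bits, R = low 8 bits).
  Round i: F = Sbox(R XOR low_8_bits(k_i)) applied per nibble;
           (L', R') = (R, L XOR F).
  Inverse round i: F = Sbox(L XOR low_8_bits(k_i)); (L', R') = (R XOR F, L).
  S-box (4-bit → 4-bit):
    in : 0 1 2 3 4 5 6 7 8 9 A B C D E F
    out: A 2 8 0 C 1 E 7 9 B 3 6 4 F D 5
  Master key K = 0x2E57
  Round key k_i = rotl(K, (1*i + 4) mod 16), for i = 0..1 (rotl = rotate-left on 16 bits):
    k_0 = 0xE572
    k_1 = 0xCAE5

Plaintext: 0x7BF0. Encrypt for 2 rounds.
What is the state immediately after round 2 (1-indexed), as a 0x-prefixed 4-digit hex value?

s_0 = plaintext = 0x7BF0
s_1 = Round(s_0, k_0) = 0xF0E3
s_2 = Round(s_1, k_1) = 0xE35E

0xE35E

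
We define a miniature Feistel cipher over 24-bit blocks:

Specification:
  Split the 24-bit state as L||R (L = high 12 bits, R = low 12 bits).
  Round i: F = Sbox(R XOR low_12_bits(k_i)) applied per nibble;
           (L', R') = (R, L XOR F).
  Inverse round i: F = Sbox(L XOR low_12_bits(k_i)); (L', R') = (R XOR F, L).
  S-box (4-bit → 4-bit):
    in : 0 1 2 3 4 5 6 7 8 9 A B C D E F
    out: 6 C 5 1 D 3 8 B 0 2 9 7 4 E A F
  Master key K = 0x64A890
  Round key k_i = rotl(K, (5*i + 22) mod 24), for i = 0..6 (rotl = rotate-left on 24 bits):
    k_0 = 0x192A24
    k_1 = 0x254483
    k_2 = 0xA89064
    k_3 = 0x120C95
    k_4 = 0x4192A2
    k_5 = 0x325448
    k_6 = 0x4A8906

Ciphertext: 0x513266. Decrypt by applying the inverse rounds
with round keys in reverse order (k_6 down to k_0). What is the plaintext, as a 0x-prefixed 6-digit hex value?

s_0 = ciphertext = 0x513266
s_1 = InvRound(s_0, k_6) = 0x6A5513
s_2 = InvRound(s_1, k_5) = 0x0BD6A5
s_3 = InvRound(s_2, k_4) = 0x36A0BD
s_4 = InvRound(s_3, k_3) = 0xF4236A
s_5 = InvRound(s_4, k_2) = 0xC32F42
s_6 = InvRound(s_5, k_1) = 0xF3EC32
s_7 = InvRound(s_6, k_0) = 0xFFBF3E

0xFFBF3E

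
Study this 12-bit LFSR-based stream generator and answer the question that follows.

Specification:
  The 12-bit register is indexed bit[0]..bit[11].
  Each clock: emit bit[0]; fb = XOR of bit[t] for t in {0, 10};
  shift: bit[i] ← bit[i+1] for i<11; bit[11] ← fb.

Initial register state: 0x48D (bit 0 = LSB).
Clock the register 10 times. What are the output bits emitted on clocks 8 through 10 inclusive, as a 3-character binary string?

100

reg_0 = 0x48D
clock 1: out=1, reg = 0x246
clock 2: out=0, reg = 0x123
clock 3: out=1, reg = 0x891
clock 4: out=1, reg = 0xC48
clock 5: out=0, reg = 0xE24
clock 6: out=0, reg = 0xF12
clock 7: out=0, reg = 0xF89
clock 8: out=1, reg = 0x7C4
clock 9: out=0, reg = 0xBE2
clock 10: out=0, reg = 0x5F1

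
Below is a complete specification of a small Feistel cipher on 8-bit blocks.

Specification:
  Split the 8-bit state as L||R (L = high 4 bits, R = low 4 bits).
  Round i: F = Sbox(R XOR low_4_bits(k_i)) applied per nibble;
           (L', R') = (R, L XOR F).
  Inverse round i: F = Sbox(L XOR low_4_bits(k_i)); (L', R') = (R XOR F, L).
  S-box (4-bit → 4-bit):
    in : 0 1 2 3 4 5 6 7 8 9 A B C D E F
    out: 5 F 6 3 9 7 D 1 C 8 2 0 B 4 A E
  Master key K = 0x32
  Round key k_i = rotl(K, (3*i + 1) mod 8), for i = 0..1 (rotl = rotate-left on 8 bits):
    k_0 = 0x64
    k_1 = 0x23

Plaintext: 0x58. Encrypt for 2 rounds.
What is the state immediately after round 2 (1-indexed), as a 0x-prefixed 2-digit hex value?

0xEC

s_0 = plaintext = 0x58
s_1 = Round(s_0, k_0) = 0x8E
s_2 = Round(s_1, k_1) = 0xEC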